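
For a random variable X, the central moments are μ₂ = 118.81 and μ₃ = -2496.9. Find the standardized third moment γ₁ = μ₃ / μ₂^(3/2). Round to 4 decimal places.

σ = √μ₂ = √118.81 = 10.90000
σ³ = μ₂^(3/2) = 1295.02900
γ₁ = μ₃/σ³ = -2496.9 / 1295.02900 ≈ -1.9281

-1.9281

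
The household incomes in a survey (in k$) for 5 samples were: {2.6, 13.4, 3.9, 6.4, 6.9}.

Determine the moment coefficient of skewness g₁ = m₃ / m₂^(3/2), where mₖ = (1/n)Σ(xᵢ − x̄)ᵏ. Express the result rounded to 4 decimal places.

0.8555

x̄ = (2.6 + 13.4 + 3.9 + 6.4 + 6.9) / 5 = 6.6400
deviations (xᵢ − x̄): -4.0400, 6.7600, -2.7400, -0.2400, 0.2600
Σ(xᵢ − x̄)² = 69.6520 ⇒ m₂ = 69.6520/5 = 13.93040
Σ(xᵢ − x̄)³ = 222.4094 ⇒ m₃ = 222.4094/5 = 44.48189
m₂^(3/2) = 13.93040^(1.5) = 51.99306
g₁ = m₃ / m₂^(3/2) = 44.48189 / 51.99306 ≈ 0.8555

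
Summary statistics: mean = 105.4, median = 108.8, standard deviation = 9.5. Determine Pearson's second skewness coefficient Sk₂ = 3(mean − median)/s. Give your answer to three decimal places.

-1.074

Sk₂ = 3(105.4 − 108.8) / 9.5 = 3 × -3.4000 / 9.5
    = -10.2000 / 9.5 ≈ -1.074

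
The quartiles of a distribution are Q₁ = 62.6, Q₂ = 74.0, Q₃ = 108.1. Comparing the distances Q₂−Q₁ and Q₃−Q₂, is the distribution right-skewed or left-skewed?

right-skewed

Q₂ − Q₁ = 11.4;  Q₃ − Q₂ = 34.1
Q₃ − Q₂ > Q₂ − Q₁ ⇒ the upper half is more spread out ⇒ right-skewed.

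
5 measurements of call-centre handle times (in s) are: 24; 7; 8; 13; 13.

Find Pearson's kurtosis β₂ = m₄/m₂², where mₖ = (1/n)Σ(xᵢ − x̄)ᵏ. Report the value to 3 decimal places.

x̄ = 13.0000
Σ(xᵢ − x̄)² = 182.0000 ⇒ m₂ = 36.40000
Σ(xᵢ − x̄)⁴ = 16562.0000 ⇒ m₄ = 3312.40000
m₂² = 1324.96000
β₂ = m₄/m₂² = 3312.40000 / 1324.96000 ≈ 2.500

2.500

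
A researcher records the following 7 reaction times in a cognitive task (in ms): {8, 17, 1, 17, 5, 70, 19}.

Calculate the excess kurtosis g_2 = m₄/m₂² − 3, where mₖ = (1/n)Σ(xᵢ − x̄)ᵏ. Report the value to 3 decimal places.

1.413

x̄ = 19.5714
Σ(xᵢ − x̄)² = 3247.7143 ⇒ m₂ = 463.95918
Σ(xᵢ − x̄)⁴ = 6649109.9650 ⇒ m₄ = 949872.85214
m₂² = 215258.12411
g_2 = m₄/m₂² − 3 = 4.41272 − 3 ≈ 1.413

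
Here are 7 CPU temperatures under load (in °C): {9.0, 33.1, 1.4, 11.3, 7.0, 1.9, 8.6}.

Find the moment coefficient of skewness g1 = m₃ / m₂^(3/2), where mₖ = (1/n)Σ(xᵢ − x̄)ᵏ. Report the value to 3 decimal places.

1.539

x̄ = (9.0 + 33.1 + 1.4 + 11.3 + 7.0 + 1.9 + 8.6) / 7 = 10.3286
deviations (xᵢ − x̄): -1.3286, 22.7714, -8.9286, 0.9714, -3.3286, -8.4286, -1.7286
Σ(xᵢ − x̄)² = 686.0743 ⇒ m₂ = 686.0743/7 = 98.01061
Σ(xᵢ − x̄)³ = 10453.8255 ⇒ m₃ = 10453.8255/7 = 1493.40364
m₂^(3/2) = 98.01061^(1.5) = 970.30809
g1 = m₃ / m₂^(3/2) = 1493.40364 / 970.30809 ≈ 1.539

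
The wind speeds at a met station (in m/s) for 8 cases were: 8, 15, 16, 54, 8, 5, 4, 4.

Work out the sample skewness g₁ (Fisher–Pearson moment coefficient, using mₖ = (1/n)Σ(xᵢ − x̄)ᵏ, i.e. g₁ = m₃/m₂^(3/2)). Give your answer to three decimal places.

x̄ = (8 + 15 + 16 + 54 + 8 + 5 + 4 + 4) / 8 = 14.2500
deviations (xᵢ − x̄): -6.2500, 0.7500, 1.7500, 39.7500, -6.2500, -9.2500, -10.2500, -10.2500
Σ(xᵢ − x̄)² = 1957.5000 ⇒ m₂ = 1957.5000/8 = 244.68750
Σ(xᵢ − x̄)³ = 59379.7500 ⇒ m₃ = 59379.7500/8 = 7422.46875
m₂^(3/2) = 244.68750^(1.5) = 3827.52182
g₁ = m₃ / m₂^(3/2) = 7422.46875 / 3827.52182 ≈ 1.939

1.939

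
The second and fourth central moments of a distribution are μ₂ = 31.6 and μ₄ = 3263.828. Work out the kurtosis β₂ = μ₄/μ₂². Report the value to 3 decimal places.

μ₂² = 31.6² = 998.56000
μ₄/μ₂² = 3263.828 / 998.56000 = 3.26853
β₂ ≈ 3.269

3.269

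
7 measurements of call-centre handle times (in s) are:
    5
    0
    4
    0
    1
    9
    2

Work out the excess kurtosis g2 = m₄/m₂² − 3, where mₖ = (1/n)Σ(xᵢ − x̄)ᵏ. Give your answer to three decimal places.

-0.450

x̄ = 3.0000
Σ(xᵢ − x̄)² = 64.0000 ⇒ m₂ = 9.14286
Σ(xᵢ − x̄)⁴ = 1492.0000 ⇒ m₄ = 213.14286
m₂² = 83.59184
g2 = m₄/m₂² − 3 = 2.54980 − 3 ≈ -0.450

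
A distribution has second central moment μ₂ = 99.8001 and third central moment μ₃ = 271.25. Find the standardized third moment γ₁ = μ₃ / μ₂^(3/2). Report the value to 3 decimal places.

0.272

σ = √μ₂ = √99.8001 = 9.99000
σ³ = μ₂^(3/2) = 997.00300
γ₁ = μ₃/σ³ = 271.25 / 997.00300 ≈ 0.272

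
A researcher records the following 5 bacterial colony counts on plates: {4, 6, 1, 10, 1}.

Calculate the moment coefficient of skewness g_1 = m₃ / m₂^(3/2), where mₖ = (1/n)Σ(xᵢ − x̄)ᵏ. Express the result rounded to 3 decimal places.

0.522

x̄ = (4 + 6 + 1 + 10 + 1) / 5 = 4.4000
deviations (xᵢ − x̄): -0.4000, 1.6000, -3.4000, 5.6000, -3.4000
Σ(xᵢ − x̄)² = 57.2000 ⇒ m₂ = 57.2000/5 = 11.44000
Σ(xᵢ − x̄)³ = 101.0400 ⇒ m₃ = 101.0400/5 = 20.20800
m₂^(3/2) = 11.44000^(1.5) = 38.69359
g_1 = m₃ / m₂^(3/2) = 20.20800 / 38.69359 ≈ 0.522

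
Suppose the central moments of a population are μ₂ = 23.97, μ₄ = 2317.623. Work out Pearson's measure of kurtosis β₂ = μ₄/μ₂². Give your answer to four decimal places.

4.0337

μ₂² = 23.97² = 574.56090
μ₄/μ₂² = 2317.623 / 574.56090 = 4.03373
β₂ ≈ 4.0337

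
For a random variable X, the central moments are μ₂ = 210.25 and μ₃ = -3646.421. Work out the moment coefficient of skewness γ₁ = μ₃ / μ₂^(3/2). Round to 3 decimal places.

σ = √μ₂ = √210.25 = 14.50000
σ³ = μ₂^(3/2) = 3048.62500
γ₁ = μ₃/σ³ = -3646.421 / 3048.62500 ≈ -1.196

-1.196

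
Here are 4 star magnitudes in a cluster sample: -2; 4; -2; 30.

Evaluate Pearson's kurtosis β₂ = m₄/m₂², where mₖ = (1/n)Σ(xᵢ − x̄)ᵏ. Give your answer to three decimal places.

x̄ = 7.5000
Σ(xᵢ − x̄)² = 699.0000 ⇒ m₂ = 174.75000
Σ(xᵢ − x̄)⁴ = 272729.2500 ⇒ m₄ = 68182.31250
m₂² = 30537.56250
β₂ = m₄/m₂² = 68182.31250 / 30537.56250 ≈ 2.233

2.233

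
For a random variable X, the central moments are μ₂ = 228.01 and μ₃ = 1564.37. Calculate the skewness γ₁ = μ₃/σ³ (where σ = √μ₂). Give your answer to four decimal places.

0.4544

σ = √μ₂ = √228.01 = 15.10000
σ³ = μ₂^(3/2) = 3442.95100
γ₁ = μ₃/σ³ = 1564.37 / 3442.95100 ≈ 0.4544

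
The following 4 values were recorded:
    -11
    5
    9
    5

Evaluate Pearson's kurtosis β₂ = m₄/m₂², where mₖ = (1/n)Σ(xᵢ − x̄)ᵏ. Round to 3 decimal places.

x̄ = 2.0000
Σ(xᵢ − x̄)² = 236.0000 ⇒ m₂ = 59.00000
Σ(xᵢ − x̄)⁴ = 31124.0000 ⇒ m₄ = 7781.00000
m₂² = 3481.00000
β₂ = m₄/m₂² = 7781.00000 / 3481.00000 ≈ 2.235

2.235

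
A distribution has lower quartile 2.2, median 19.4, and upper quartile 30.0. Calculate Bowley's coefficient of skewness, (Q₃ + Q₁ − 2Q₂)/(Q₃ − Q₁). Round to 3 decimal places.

numerator: Q₃ + Q₁ − 2Q₂ = 30.0 + 2.2 − 2×19.4 = -6.6000
denominator: Q₃ − Q₁ = 30.0 − 2.2 = 27.8000
Bowley skewness = -6.6000 / 27.8000 ≈ -0.237

-0.237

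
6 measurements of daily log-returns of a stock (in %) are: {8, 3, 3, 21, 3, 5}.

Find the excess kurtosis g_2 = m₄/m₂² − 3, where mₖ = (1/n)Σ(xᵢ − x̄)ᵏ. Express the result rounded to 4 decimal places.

x̄ = 7.1667
Σ(xᵢ − x̄)² = 248.8333 ⇒ m₂ = 41.47222
Σ(xᵢ − x̄)⁴ = 37545.8194 ⇒ m₄ = 6257.63657
m₂² = 1719.94522
g_2 = m₄/m₂² − 3 = 3.63828 − 3 ≈ 0.6383

0.6383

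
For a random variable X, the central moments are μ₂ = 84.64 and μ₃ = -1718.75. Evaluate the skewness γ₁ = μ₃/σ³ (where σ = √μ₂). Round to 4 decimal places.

-2.2072

σ = √μ₂ = √84.64 = 9.20000
σ³ = μ₂^(3/2) = 778.68800
γ₁ = μ₃/σ³ = -1718.75 / 778.68800 ≈ -2.2072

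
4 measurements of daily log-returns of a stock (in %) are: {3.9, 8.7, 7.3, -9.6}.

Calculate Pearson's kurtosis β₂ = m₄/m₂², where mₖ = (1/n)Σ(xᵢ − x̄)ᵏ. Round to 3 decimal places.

2.170

x̄ = 2.5750
Σ(xᵢ − x̄)² = 209.8275 ⇒ m₂ = 52.45687
Σ(xᵢ − x̄)⁴ = 23881.2561 ⇒ m₄ = 5970.31401
m₂² = 2751.72373
β₂ = m₄/m₂² = 5970.31401 / 2751.72373 ≈ 2.170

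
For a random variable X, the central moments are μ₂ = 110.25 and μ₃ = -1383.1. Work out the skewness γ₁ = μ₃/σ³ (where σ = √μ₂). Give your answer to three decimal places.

σ = √μ₂ = √110.25 = 10.50000
σ³ = μ₂^(3/2) = 1157.62500
γ₁ = μ₃/σ³ = -1383.1 / 1157.62500 ≈ -1.195

-1.195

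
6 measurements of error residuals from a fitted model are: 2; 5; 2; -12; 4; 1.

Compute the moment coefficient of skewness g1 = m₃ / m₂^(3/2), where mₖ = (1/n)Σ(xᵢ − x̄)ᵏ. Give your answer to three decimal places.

x̄ = (2 + 5 + 2 - 12 + 4 + 1) / 6 = 0.3333
deviations (xᵢ − x̄): 1.6667, 4.6667, 1.6667, -12.3333, 3.6667, 0.6667
Σ(xᵢ − x̄)² = 193.3333 ⇒ m₂ = 193.3333/6 = 32.22222
Σ(xᵢ − x̄)³ = -1715.5556 ⇒ m₃ = -1715.5556/6 = -285.92593
m₂^(3/2) = 32.22222^(1.5) = 182.90822
g1 = m₃ / m₂^(3/2) = -285.92593 / 182.90822 ≈ -1.563

-1.563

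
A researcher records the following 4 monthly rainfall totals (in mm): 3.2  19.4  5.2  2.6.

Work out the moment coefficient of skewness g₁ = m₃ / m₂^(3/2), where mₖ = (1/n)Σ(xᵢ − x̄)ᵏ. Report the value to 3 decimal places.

1.089

x̄ = (3.2 + 19.4 + 5.2 + 2.6) / 4 = 7.6000
deviations (xᵢ − x̄): -4.4000, 11.8000, -2.4000, -5.0000
Σ(xᵢ − x̄)² = 189.3600 ⇒ m₂ = 189.3600/4 = 47.34000
Σ(xᵢ − x̄)³ = 1419.0240 ⇒ m₃ = 1419.0240/4 = 354.75600
m₂^(3/2) = 47.34000^(1.5) = 325.71847
g₁ = m₃ / m₂^(3/2) = 354.75600 / 325.71847 ≈ 1.089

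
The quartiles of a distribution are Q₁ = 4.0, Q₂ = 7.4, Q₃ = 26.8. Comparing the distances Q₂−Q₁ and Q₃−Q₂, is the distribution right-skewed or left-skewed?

Q₂ − Q₁ = 3.4;  Q₃ − Q₂ = 19.4
Q₃ − Q₂ > Q₂ − Q₁ ⇒ the upper half is more spread out ⇒ right-skewed.

right-skewed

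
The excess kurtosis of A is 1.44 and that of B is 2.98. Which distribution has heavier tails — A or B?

Higher excess kurtosis ⇒ heavier tails relative to the normal distribution.
1.44 vs 2.98: the larger is 2.98, so B has heavier tails.

B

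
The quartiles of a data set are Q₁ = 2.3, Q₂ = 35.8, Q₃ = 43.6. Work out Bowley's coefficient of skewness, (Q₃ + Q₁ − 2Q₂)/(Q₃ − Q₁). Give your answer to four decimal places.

-0.6223

numerator: Q₃ + Q₁ − 2Q₂ = 43.6 + 2.3 − 2×35.8 = -25.7000
denominator: Q₃ − Q₁ = 43.6 − 2.3 = 41.3000
Bowley skewness = -25.7000 / 41.3000 ≈ -0.6223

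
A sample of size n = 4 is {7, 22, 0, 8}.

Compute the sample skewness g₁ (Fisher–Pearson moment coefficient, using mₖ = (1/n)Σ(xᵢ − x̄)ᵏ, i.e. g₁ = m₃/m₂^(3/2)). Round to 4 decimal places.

x̄ = (7 + 22 + 0 + 8) / 4 = 9.2500
deviations (xᵢ − x̄): -2.2500, 12.7500, -9.2500, -1.2500
Σ(xᵢ − x̄)² = 254.7500 ⇒ m₂ = 254.7500/4 = 63.68750
Σ(xᵢ − x̄)³ = 1267.8750 ⇒ m₃ = 1267.8750/4 = 316.96875
m₂^(3/2) = 63.68750^(1.5) = 508.25458
g₁ = m₃ / m₂^(3/2) = 316.96875 / 508.25458 ≈ 0.6236

0.6236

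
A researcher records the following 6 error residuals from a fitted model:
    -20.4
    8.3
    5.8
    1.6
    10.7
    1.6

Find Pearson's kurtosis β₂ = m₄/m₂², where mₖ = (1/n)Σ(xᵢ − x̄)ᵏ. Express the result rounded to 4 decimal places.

x̄ = 1.2667
Σ(xᵢ − x̄)² = 628.6733 ⇒ m₂ = 104.77889
Σ(xᵢ − x̄)⁴ = 231166.3449 ⇒ m₄ = 38527.72415
m₂² = 10978.61556
β₂ = m₄/m₂² = 38527.72415 / 10978.61556 ≈ 3.5093

3.5093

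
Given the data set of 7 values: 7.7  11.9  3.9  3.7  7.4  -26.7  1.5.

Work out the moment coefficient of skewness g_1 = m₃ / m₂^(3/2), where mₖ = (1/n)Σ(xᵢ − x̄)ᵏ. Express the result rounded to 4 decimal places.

-1.7376

x̄ = (7.7 + 11.9 + 3.9 + 3.7 + 7.4 - 26.7 + 1.5) / 7 = 1.3429
deviations (xᵢ − x̄): 6.3571, 10.5571, 2.5571, 2.3571, 6.0571, -28.0429, 0.1571
Σ(xᵢ − x̄)² = 987.0771 ⇒ m₂ = 987.0771/7 = 141.01102
Σ(xᵢ − x̄)³ = -20367.3615 ⇒ m₃ = -20367.3615/7 = -2909.62307
m₂^(3/2) = 141.01102^(1.5) = 1674.47853
g_1 = m₃ / m₂^(3/2) = -2909.62307 / 1674.47853 ≈ -1.7376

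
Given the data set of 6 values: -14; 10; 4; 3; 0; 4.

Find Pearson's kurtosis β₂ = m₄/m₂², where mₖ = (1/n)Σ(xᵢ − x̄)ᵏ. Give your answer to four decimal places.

x̄ = 1.1667
Σ(xᵢ − x̄)² = 328.8333 ⇒ m₂ = 54.80556
Σ(xᵢ − x̄)⁴ = 59143.1528 ⇒ m₄ = 9857.19213
m₂² = 3003.64892
β₂ = m₄/m₂² = 9857.19213 / 3003.64892 ≈ 3.2817

3.2817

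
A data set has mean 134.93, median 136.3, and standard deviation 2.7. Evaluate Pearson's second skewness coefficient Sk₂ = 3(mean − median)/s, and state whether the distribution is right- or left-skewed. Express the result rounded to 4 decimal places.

-1.5222, left-skewed

Sk₂ = 3(134.93 − 136.3) / 2.7 = 3 × -1.3700 / 2.7
    = -4.1100 / 2.7 ≈ -1.5222
Sk₂ < 0 ⇒ mean < median ⇒ left-skewed (negative skew).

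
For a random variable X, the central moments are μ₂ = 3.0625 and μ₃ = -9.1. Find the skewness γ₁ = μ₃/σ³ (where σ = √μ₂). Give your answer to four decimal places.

-1.6980

σ = √μ₂ = √3.0625 = 1.75000
σ³ = μ₂^(3/2) = 5.35938
γ₁ = μ₃/σ³ = -9.1 / 5.35938 ≈ -1.6980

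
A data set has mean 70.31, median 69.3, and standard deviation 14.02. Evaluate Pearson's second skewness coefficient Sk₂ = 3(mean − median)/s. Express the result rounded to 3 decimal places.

Sk₂ = 3(70.31 − 69.3) / 14.02 = 3 × 1.0100 / 14.02
    = 3.0300 / 14.02 ≈ 0.216

0.216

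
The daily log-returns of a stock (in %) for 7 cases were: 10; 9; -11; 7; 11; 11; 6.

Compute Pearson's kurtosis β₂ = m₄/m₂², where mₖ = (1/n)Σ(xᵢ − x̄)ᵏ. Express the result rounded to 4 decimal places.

4.6151

x̄ = 6.1429
Σ(xᵢ − x̄)² = 364.8571 ⇒ m₂ = 52.12245
Σ(xᵢ − x̄)⁴ = 87765.6851 ⇒ m₄ = 12537.95502
m₂² = 2716.74969
β₂ = m₄/m₂² = 12537.95502 / 2716.74969 ≈ 4.6151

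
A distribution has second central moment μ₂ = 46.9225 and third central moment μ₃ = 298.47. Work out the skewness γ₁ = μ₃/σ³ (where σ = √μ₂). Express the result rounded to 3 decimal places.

0.929

σ = √μ₂ = √46.9225 = 6.85000
σ³ = μ₂^(3/2) = 321.41913
γ₁ = μ₃/σ³ = 298.47 / 321.41913 ≈ 0.929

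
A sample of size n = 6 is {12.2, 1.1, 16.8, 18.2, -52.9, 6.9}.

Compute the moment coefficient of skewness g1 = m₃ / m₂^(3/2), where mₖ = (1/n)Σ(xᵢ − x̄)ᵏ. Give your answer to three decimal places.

x̄ = (12.2 + 1.1 + 16.8 + 18.2 - 52.9 + 6.9) / 6 = 0.3833
deviations (xᵢ − x̄): 11.8167, 0.7167, 16.4167, 17.8167, -53.2833, 6.5167
Σ(xᵢ − x̄)² = 3608.6683 ⇒ m₂ = 3608.6683/6 = 601.44472
Σ(xᵢ − x̄)³ = -139270.3076 ⇒ m₃ = -139270.3076/6 = -23211.71793
m₂^(3/2) = 601.44472^(1.5) = 14750.05288
g1 = m₃ / m₂^(3/2) = -23211.71793 / 14750.05288 ≈ -1.574

-1.574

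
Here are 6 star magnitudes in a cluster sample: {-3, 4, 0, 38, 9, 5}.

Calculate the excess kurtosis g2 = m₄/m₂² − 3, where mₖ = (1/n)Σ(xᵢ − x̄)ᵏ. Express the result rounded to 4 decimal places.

0.6739

x̄ = 8.8333
Σ(xᵢ − x̄)² = 1106.8333 ⇒ m₂ = 184.47222
Σ(xᵢ − x̄)⁴ = 750138.8194 ⇒ m₄ = 125023.13657
m₂² = 34030.00077
g2 = m₄/m₂² − 3 = 3.67391 − 3 ≈ 0.6739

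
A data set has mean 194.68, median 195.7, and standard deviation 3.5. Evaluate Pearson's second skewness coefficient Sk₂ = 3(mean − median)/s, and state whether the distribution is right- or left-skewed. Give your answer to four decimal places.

-0.8743, left-skewed

Sk₂ = 3(194.68 − 195.7) / 3.5 = 3 × -1.0200 / 3.5
    = -3.0600 / 3.5 ≈ -0.8743
Sk₂ < 0 ⇒ mean < median ⇒ left-skewed (negative skew).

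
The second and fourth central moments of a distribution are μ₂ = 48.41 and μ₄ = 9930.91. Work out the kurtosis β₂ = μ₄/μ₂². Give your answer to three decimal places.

4.238

μ₂² = 48.41² = 2343.52810
μ₄/μ₂² = 9930.91 / 2343.52810 = 4.23759
β₂ ≈ 4.238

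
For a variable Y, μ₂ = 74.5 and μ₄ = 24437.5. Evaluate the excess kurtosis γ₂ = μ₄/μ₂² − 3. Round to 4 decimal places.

1.4030

μ₂² = 74.5² = 5550.25000
μ₄/μ₂² = 24437.5 / 5550.25000 = 4.40295
γ₂ = 4.40295 − 3 ≈ 1.4030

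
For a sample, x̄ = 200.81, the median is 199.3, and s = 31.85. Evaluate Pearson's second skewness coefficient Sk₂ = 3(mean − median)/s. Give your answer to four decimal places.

Sk₂ = 3(200.81 − 199.3) / 31.85 = 3 × 1.5100 / 31.85
    = 4.5300 / 31.85 ≈ 0.1422

0.1422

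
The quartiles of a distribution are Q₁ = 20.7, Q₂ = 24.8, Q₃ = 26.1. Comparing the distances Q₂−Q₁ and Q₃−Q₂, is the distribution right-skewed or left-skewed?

Q₂ − Q₁ = 4.1;  Q₃ − Q₂ = 1.3
Q₂ − Q₁ > Q₃ − Q₂ ⇒ the lower half is more spread out ⇒ left-skewed.

left-skewed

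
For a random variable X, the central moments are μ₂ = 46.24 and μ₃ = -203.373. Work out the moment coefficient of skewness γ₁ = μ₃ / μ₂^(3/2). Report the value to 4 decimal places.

-0.6468

σ = √μ₂ = √46.24 = 6.80000
σ³ = μ₂^(3/2) = 314.43200
γ₁ = μ₃/σ³ = -203.373 / 314.43200 ≈ -0.6468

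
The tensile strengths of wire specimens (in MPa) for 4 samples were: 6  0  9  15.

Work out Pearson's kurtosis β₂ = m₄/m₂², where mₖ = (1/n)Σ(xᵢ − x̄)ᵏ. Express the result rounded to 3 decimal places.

x̄ = 7.5000
Σ(xᵢ − x̄)² = 117.0000 ⇒ m₂ = 29.25000
Σ(xᵢ − x̄)⁴ = 6338.2500 ⇒ m₄ = 1584.56250
m₂² = 855.56250
β₂ = m₄/m₂² = 1584.56250 / 855.56250 ≈ 1.852

1.852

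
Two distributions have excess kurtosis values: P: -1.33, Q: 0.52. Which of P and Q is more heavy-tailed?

Higher excess kurtosis ⇒ heavier tails relative to the normal distribution.
-1.33 vs 0.52: the larger is 0.52, so Q has heavier tails. (Q is leptokurtic — heavier-than-normal tails; the other is platykurtic.)

Q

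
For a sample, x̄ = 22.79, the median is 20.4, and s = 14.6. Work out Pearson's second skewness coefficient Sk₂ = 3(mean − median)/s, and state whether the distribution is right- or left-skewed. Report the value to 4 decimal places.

0.4911, right-skewed

Sk₂ = 3(22.79 − 20.4) / 14.6 = 3 × 2.3900 / 14.6
    = 7.1700 / 14.6 ≈ 0.4911
Sk₂ > 0 ⇒ mean > median ⇒ right-skewed (positive skew).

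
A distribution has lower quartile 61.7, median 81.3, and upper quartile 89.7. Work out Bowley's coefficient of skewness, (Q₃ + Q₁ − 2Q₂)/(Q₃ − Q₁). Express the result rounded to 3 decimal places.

-0.400

numerator: Q₃ + Q₁ − 2Q₂ = 89.7 + 61.7 − 2×81.3 = -11.2000
denominator: Q₃ − Q₁ = 89.7 − 61.7 = 28.0000
Bowley skewness = -11.2000 / 28.0000 ≈ -0.400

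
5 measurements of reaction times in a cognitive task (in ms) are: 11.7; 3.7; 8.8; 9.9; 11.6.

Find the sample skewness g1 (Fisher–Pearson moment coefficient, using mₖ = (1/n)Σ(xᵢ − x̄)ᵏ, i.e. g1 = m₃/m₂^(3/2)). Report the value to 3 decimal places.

-1.026

x̄ = (11.7 + 3.7 + 8.8 + 9.9 + 11.6) / 5 = 9.1400
deviations (xᵢ − x̄): 2.5600, -5.4400, -0.3400, 0.7600, 2.4600
Σ(xᵢ − x̄)² = 42.8920 ⇒ m₂ = 42.8920/5 = 8.57840
Σ(xᵢ − x̄)³ = -128.9254 ⇒ m₃ = -128.9254/5 = -25.78507
m₂^(3/2) = 8.57840^(1.5) = 25.12519
g1 = m₃ / m₂^(3/2) = -25.78507 / 25.12519 ≈ -1.026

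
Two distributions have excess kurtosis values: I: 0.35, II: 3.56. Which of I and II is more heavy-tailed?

Higher excess kurtosis ⇒ heavier tails relative to the normal distribution.
0.35 vs 3.56: the larger is 3.56, so II has heavier tails.

II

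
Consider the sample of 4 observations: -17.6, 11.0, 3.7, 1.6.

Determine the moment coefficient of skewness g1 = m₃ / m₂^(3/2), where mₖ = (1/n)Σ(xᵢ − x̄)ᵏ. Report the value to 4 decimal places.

-0.7694

x̄ = (-17.6 + 11.0 + 3.7 + 1.6) / 4 = -0.3250
deviations (xᵢ − x̄): -17.2750, 11.3250, 4.0250, 1.9250
Σ(xᵢ − x̄)² = 446.5875 ⇒ m₂ = 446.5875/4 = 111.64688
Σ(xᵢ − x̄)³ = -3630.4669 ⇒ m₃ = -3630.4669/4 = -907.61672
m₂^(3/2) = 111.64688^(1.5) = 1179.69532
g1 = m₃ / m₂^(3/2) = -907.61672 / 1179.69532 ≈ -0.7694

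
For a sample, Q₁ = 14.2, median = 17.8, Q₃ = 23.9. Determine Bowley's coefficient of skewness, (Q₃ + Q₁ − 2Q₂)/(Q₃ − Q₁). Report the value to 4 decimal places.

numerator: Q₃ + Q₁ − 2Q₂ = 23.9 + 14.2 − 2×17.8 = 2.5000
denominator: Q₃ − Q₁ = 23.9 − 14.2 = 9.7000
Bowley skewness = 2.5000 / 9.7000 ≈ 0.2577

0.2577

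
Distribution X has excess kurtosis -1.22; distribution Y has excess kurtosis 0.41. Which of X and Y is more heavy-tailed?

Higher excess kurtosis ⇒ heavier tails relative to the normal distribution.
-1.22 vs 0.41: the larger is 0.41, so Y has heavier tails. (Y is leptokurtic — heavier-than-normal tails; the other is platykurtic.)

Y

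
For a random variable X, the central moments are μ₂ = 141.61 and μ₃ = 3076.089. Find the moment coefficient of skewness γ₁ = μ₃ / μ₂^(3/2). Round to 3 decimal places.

1.825

σ = √μ₂ = √141.61 = 11.90000
σ³ = μ₂^(3/2) = 1685.15900
γ₁ = μ₃/σ³ = 3076.089 / 1685.15900 ≈ 1.825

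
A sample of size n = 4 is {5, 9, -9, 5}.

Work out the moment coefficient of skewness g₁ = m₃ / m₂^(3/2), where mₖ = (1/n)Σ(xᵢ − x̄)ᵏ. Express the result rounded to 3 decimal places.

-0.950

x̄ = (5 + 9 - 9 + 5) / 4 = 2.5000
deviations (xᵢ − x̄): 2.5000, 6.5000, -11.5000, 2.5000
Σ(xᵢ − x̄)² = 187.0000 ⇒ m₂ = 187.0000/4 = 46.75000
Σ(xᵢ − x̄)³ = -1215.0000 ⇒ m₃ = -1215.0000/4 = -303.75000
m₂^(3/2) = 46.75000^(1.5) = 319.64832
g₁ = m₃ / m₂^(3/2) = -303.75000 / 319.64832 ≈ -0.950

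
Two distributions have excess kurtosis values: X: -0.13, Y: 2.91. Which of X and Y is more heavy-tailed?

Y

Higher excess kurtosis ⇒ heavier tails relative to the normal distribution.
-0.13 vs 2.91: the larger is 2.91, so Y has heavier tails. (Y is leptokurtic — heavier-than-normal tails; the other is platykurtic.)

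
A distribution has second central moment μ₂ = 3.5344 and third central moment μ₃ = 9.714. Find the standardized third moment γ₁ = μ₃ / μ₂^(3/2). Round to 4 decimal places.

σ = √μ₂ = √3.5344 = 1.88000
σ³ = μ₂^(3/2) = 6.64467
γ₁ = μ₃/σ³ = 9.714 / 6.64467 ≈ 1.4619

1.4619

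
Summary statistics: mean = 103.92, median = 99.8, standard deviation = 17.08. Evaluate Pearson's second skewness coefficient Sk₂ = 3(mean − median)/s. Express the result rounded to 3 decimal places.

Sk₂ = 3(103.92 − 99.8) / 17.08 = 3 × 4.1200 / 17.08
    = 12.3600 / 17.08 ≈ 0.724

0.724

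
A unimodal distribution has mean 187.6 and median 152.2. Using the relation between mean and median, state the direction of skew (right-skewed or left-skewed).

mean − median = 187.6 − 152.2 = 35.4
mean > median ⇒ the longer tail is on the right ⇒ right-skewed (positively skewed).

right-skewed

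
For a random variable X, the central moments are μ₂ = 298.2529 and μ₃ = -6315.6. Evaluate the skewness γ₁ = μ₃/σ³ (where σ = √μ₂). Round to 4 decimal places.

-1.2261

σ = √μ₂ = √298.2529 = 17.27000
σ³ = μ₂^(3/2) = 5150.82758
γ₁ = μ₃/σ³ = -6315.6 / 5150.82758 ≈ -1.2261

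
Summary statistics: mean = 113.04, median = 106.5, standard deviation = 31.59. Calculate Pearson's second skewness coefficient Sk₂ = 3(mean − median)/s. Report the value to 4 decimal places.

Sk₂ = 3(113.04 − 106.5) / 31.59 = 3 × 6.5400 / 31.59
    = 19.6200 / 31.59 ≈ 0.6211

0.6211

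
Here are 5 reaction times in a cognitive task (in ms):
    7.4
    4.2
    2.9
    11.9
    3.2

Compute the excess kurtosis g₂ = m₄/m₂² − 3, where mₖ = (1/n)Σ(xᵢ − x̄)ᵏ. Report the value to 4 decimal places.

-0.8316

x̄ = 5.9200
Σ(xᵢ − x̄)² = 57.4280 ⇒ m₂ = 11.48560
Σ(xᵢ − x̄)⁴ = 1430.2742 ⇒ m₄ = 286.05484
m₂² = 131.91901
g₂ = m₄/m₂² − 3 = 2.16841 − 3 ≈ -0.8316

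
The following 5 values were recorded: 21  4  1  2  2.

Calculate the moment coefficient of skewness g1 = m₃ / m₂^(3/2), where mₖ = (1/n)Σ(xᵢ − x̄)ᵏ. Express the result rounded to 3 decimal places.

1.440

x̄ = (21 + 4 + 1 + 2 + 2) / 5 = 6.0000
deviations (xᵢ − x̄): 15.0000, -2.0000, -5.0000, -4.0000, -4.0000
Σ(xᵢ − x̄)² = 286.0000 ⇒ m₂ = 286.0000/5 = 57.20000
Σ(xᵢ − x̄)³ = 3114.0000 ⇒ m₃ = 3114.0000/5 = 622.80000
m₂^(3/2) = 57.20000^(1.5) = 432.60750
g1 = m₃ / m₂^(3/2) = 622.80000 / 432.60750 ≈ 1.440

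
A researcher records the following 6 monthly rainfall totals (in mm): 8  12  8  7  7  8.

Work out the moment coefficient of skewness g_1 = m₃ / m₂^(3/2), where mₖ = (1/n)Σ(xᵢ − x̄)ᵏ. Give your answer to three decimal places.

x̄ = (8 + 12 + 8 + 7 + 7 + 8) / 6 = 8.3333
deviations (xᵢ − x̄): -0.3333, 3.6667, -0.3333, -1.3333, -1.3333, -0.3333
Σ(xᵢ − x̄)² = 17.3333 ⇒ m₂ = 17.3333/6 = 2.88889
Σ(xᵢ − x̄)³ = 44.4444 ⇒ m₃ = 44.4444/6 = 7.40741
m₂^(3/2) = 2.88889^(1.5) = 4.91017
g_1 = m₃ / m₂^(3/2) = 7.40741 / 4.91017 ≈ 1.509

1.509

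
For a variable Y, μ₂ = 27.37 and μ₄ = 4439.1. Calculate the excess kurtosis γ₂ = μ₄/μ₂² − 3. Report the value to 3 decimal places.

μ₂² = 27.37² = 749.11690
μ₄/μ₂² = 4439.1 / 749.11690 = 5.92578
γ₂ = 5.92578 − 3 ≈ 2.926

2.926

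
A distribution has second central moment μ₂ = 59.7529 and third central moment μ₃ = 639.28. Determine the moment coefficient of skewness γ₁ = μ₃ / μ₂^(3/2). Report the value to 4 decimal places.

σ = √μ₂ = √59.7529 = 7.73000
σ³ = μ₂^(3/2) = 461.88992
γ₁ = μ₃/σ³ = 639.28 / 461.88992 ≈ 1.3841

1.3841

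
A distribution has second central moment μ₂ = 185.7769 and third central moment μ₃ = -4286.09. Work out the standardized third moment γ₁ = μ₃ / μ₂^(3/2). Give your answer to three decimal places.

-1.693

σ = √μ₂ = √185.7769 = 13.63000
σ³ = μ₂^(3/2) = 2532.13915
γ₁ = μ₃/σ³ = -4286.09 / 2532.13915 ≈ -1.693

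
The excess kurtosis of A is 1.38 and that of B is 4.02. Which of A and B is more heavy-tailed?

B

Higher excess kurtosis ⇒ heavier tails relative to the normal distribution.
1.38 vs 4.02: the larger is 4.02, so B has heavier tails.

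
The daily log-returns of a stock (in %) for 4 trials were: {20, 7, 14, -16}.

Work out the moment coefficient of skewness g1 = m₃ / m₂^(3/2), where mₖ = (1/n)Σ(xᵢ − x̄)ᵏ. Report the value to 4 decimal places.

-0.7823

x̄ = (20 + 7 + 14 - 16) / 4 = 6.2500
deviations (xᵢ − x̄): 13.7500, 0.7500, 7.7500, -22.2500
Σ(xᵢ − x̄)² = 744.7500 ⇒ m₂ = 744.7500/4 = 186.18750
Σ(xᵢ − x̄)³ = -7949.6250 ⇒ m₃ = -7949.6250/4 = -1987.40625
m₂^(3/2) = 186.18750^(1.5) = 2540.53850
g1 = m₃ / m₂^(3/2) = -1987.40625 / 2540.53850 ≈ -0.7823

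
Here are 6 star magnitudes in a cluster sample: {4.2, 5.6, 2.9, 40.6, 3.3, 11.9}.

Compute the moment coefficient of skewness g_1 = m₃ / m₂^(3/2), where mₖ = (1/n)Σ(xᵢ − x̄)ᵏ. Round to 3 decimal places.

x̄ = (4.2 + 5.6 + 2.9 + 40.6 + 3.3 + 11.9) / 6 = 11.4167
deviations (xᵢ − x̄): -7.2167, -5.8167, -8.5167, 29.1833, -8.1167, 0.4833
Σ(xᵢ − x̄)² = 1076.2283 ⇒ m₂ = 1076.2283/6 = 179.37139
Σ(xᵢ − x̄)³ = 23129.4756 ⇒ m₃ = 23129.4756/6 = 3854.91259
m₂^(3/2) = 179.37139^(1.5) = 2402.31391
g_1 = m₃ / m₂^(3/2) = 3854.91259 / 2402.31391 ≈ 1.605

1.605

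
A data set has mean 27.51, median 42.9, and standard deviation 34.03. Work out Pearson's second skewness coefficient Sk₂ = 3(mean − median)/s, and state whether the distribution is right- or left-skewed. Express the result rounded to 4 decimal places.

Sk₂ = 3(27.51 − 42.9) / 34.03 = 3 × -15.3900 / 34.03
    = -46.1700 / 34.03 ≈ -1.3567
Sk₂ < 0 ⇒ mean < median ⇒ left-skewed (negative skew).

-1.3567, left-skewed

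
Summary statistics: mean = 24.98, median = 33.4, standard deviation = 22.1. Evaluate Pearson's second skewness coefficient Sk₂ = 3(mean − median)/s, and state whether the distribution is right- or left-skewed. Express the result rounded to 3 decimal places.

-1.143, left-skewed

Sk₂ = 3(24.98 − 33.4) / 22.1 = 3 × -8.4200 / 22.1
    = -25.2600 / 22.1 ≈ -1.143
Sk₂ < 0 ⇒ mean < median ⇒ left-skewed (negative skew).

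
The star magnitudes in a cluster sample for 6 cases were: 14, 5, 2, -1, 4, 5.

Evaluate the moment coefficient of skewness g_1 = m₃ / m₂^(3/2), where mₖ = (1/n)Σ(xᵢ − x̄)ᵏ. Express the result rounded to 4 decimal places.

0.9405

x̄ = (14 + 5 + 2 - 1 + 4 + 5) / 6 = 4.8333
deviations (xᵢ − x̄): 9.1667, 0.1667, -2.8333, -5.8333, -0.8333, 0.1667
Σ(xᵢ − x̄)² = 126.8333 ⇒ m₂ = 126.8333/6 = 21.13889
Σ(xᵢ − x̄)³ = 548.4444 ⇒ m₃ = 548.4444/6 = 91.40741
m₂^(3/2) = 21.13889^(1.5) = 97.19037
g_1 = m₃ / m₂^(3/2) = 91.40741 / 97.19037 ≈ 0.9405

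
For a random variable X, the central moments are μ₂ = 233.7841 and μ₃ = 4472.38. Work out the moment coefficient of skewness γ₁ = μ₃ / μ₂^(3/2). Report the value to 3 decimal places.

1.251

σ = √μ₂ = √233.7841 = 15.29000
σ³ = μ₂^(3/2) = 3574.55889
γ₁ = μ₃/σ³ = 4472.38 / 3574.55889 ≈ 1.251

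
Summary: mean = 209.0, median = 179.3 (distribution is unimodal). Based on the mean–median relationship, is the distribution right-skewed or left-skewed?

right-skewed

mean − median = 209.0 − 179.3 = 29.7
mean > median ⇒ the longer tail is on the right ⇒ right-skewed (positively skewed).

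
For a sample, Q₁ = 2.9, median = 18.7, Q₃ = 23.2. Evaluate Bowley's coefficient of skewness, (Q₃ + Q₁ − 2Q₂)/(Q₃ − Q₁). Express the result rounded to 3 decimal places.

-0.557

numerator: Q₃ + Q₁ − 2Q₂ = 23.2 + 2.9 − 2×18.7 = -11.3000
denominator: Q₃ − Q₁ = 23.2 − 2.9 = 20.3000
Bowley skewness = -11.3000 / 20.3000 ≈ -0.557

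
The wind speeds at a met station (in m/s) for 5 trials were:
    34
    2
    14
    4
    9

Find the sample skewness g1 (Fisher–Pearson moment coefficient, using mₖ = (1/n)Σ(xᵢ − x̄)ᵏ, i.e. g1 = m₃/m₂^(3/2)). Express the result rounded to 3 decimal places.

1.048

x̄ = (34 + 2 + 14 + 4 + 9) / 5 = 12.6000
deviations (xᵢ − x̄): 21.4000, -10.6000, 1.4000, -8.6000, -3.6000
Σ(xᵢ − x̄)² = 659.2000 ⇒ m₂ = 659.2000/5 = 131.84000
Σ(xᵢ − x̄)³ = 7929.3600 ⇒ m₃ = 7929.3600/5 = 1585.87200
m₂^(3/2) = 131.84000^(1.5) = 1513.80798
g1 = m₃ / m₂^(3/2) = 1585.87200 / 1513.80798 ≈ 1.048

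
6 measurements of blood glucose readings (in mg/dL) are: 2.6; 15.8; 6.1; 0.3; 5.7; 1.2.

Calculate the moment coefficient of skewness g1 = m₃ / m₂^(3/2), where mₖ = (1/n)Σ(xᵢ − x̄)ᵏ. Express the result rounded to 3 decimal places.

x̄ = (2.6 + 15.8 + 6.1 + 0.3 + 5.7 + 1.2) / 6 = 5.2833
deviations (xᵢ − x̄): -2.6833, 10.5167, 0.8167, -4.9833, 0.4167, -4.0833
Σ(xᵢ − x̄)² = 160.1483 ⇒ m₂ = 160.1483/6 = 26.69139
Σ(xᵢ − x̄)³ = 952.6044 ⇒ m₃ = 952.6044/6 = 158.76741
m₂^(3/2) = 26.69139^(1.5) = 137.89762
g1 = m₃ / m₂^(3/2) = 158.76741 / 137.89762 ≈ 1.151

1.151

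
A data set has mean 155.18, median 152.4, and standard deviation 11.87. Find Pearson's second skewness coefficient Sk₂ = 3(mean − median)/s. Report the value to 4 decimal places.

Sk₂ = 3(155.18 − 152.4) / 11.87 = 3 × 2.7800 / 11.87
    = 8.3400 / 11.87 ≈ 0.7026

0.7026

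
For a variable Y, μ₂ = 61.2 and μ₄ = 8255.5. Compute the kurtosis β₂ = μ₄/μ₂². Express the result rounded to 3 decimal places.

μ₂² = 61.2² = 3745.44000
μ₄/μ₂² = 8255.5 / 3745.44000 = 2.20415
β₂ ≈ 2.204

2.204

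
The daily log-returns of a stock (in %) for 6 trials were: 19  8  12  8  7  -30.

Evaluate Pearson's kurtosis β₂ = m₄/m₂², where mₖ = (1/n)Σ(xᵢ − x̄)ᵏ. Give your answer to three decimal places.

x̄ = 4.0000
Σ(xᵢ − x̄)² = 1486.0000 ⇒ m₂ = 247.66667
Σ(xᵢ − x̄)⁴ = 1391650.0000 ⇒ m₄ = 231941.66667
m₂² = 61338.77778
β₂ = m₄/m₂² = 231941.66667 / 61338.77778 ≈ 3.781

3.781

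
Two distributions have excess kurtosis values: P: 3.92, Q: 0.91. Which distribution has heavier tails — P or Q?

P

Higher excess kurtosis ⇒ heavier tails relative to the normal distribution.
3.92 vs 0.91: the larger is 3.92, so P has heavier tails.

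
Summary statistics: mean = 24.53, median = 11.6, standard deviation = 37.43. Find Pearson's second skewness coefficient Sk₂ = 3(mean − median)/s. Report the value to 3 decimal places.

1.036

Sk₂ = 3(24.53 − 11.6) / 37.43 = 3 × 12.9300 / 37.43
    = 38.7900 / 37.43 ≈ 1.036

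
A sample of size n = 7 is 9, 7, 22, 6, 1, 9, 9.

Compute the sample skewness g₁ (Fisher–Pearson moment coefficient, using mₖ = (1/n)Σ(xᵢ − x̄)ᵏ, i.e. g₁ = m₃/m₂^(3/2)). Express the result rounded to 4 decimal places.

1.1314

x̄ = (9 + 7 + 22 + 6 + 1 + 9 + 9) / 7 = 9.0000
deviations (xᵢ − x̄): 0.0000, -2.0000, 13.0000, -3.0000, -8.0000, 0.0000, 0.0000
Σ(xᵢ − x̄)² = 246.0000 ⇒ m₂ = 246.0000/7 = 35.14286
Σ(xᵢ − x̄)³ = 1650.0000 ⇒ m₃ = 1650.0000/7 = 235.71429
m₂^(3/2) = 35.14286^(1.5) = 208.33182
g₁ = m₃ / m₂^(3/2) = 235.71429 / 208.33182 ≈ 1.1314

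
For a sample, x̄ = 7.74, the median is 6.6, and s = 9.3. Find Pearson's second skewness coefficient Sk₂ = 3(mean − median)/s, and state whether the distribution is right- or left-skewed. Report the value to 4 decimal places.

0.3677, right-skewed

Sk₂ = 3(7.74 − 6.6) / 9.3 = 3 × 1.1400 / 9.3
    = 3.4200 / 9.3 ≈ 0.3677
Sk₂ > 0 ⇒ mean > median ⇒ right-skewed (positive skew).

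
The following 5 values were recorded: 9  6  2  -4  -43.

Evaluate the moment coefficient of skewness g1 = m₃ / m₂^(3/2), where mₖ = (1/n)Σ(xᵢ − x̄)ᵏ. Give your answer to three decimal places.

x̄ = (9 + 6 + 2 - 4 - 43) / 5 = -6.0000
deviations (xᵢ − x̄): 15.0000, 12.0000, 8.0000, 2.0000, -37.0000
Σ(xᵢ − x̄)² = 1806.0000 ⇒ m₂ = 1806.0000/5 = 361.20000
Σ(xᵢ − x̄)³ = -45030.0000 ⇒ m₃ = -45030.0000/5 = -9006.00000
m₂^(3/2) = 361.20000^(1.5) = 6864.70079
g1 = m₃ / m₂^(3/2) = -9006.00000 / 6864.70079 ≈ -1.312

-1.312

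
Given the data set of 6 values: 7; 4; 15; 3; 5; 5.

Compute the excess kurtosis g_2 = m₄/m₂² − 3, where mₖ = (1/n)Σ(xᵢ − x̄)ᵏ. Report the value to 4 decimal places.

0.5653

x̄ = 6.5000
Σ(xᵢ − x̄)² = 95.5000 ⇒ m₂ = 15.91667
Σ(xᵢ − x̄)⁴ = 5419.3750 ⇒ m₄ = 903.22917
m₂² = 253.34028
g_2 = m₄/m₂² − 3 = 3.56528 − 3 ≈ 0.5653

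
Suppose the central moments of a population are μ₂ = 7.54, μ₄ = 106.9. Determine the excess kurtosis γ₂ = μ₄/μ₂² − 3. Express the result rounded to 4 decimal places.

-1.1197

μ₂² = 7.54² = 56.85160
μ₄/μ₂² = 106.9 / 56.85160 = 1.88033
γ₂ = 1.88033 − 3 ≈ -1.1197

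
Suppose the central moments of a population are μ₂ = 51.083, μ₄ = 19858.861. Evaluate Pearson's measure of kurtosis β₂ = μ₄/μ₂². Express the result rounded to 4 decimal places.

7.6103

μ₂² = 51.083² = 2609.47289
μ₄/μ₂² = 19858.861 / 2609.47289 = 7.61030
β₂ ≈ 7.6103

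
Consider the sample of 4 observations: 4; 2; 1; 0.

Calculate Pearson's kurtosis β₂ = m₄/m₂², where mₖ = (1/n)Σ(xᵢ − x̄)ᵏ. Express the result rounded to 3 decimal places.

1.846

x̄ = 1.7500
Σ(xᵢ − x̄)² = 8.7500 ⇒ m₂ = 2.18750
Σ(xᵢ − x̄)⁴ = 35.3281 ⇒ m₄ = 8.83203
m₂² = 4.78516
β₂ = m₄/m₂² = 8.83203 / 4.78516 ≈ 1.846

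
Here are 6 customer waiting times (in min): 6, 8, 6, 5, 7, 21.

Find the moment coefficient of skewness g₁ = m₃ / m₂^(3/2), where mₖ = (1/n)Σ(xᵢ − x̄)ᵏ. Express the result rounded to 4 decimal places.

1.6769

x̄ = (6 + 8 + 6 + 5 + 7 + 21) / 6 = 8.8333
deviations (xᵢ − x̄): -2.8333, -0.8333, -2.8333, -3.8333, -1.8333, 12.1667
Σ(xᵢ − x̄)² = 182.8333 ⇒ m₂ = 182.8333/6 = 30.47222
Σ(xᵢ − x̄)³ = 1692.4444 ⇒ m₃ = 1692.4444/6 = 282.07407
m₂^(3/2) = 30.47222^(1.5) = 168.21170
g₁ = m₃ / m₂^(3/2) = 282.07407 / 168.21170 ≈ 1.6769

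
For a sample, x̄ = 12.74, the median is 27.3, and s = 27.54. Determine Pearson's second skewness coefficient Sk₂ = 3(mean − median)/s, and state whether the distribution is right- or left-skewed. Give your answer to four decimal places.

Sk₂ = 3(12.74 − 27.3) / 27.54 = 3 × -14.5600 / 27.54
    = -43.6800 / 27.54 ≈ -1.5861
Sk₂ < 0 ⇒ mean < median ⇒ left-skewed (negative skew).

-1.5861, left-skewed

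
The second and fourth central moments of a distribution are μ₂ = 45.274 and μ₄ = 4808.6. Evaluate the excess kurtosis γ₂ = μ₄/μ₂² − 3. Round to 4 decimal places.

-0.6540

μ₂² = 45.274² = 2049.73508
μ₄/μ₂² = 4808.6 / 2049.73508 = 2.34596
γ₂ = 2.34596 − 3 ≈ -0.6540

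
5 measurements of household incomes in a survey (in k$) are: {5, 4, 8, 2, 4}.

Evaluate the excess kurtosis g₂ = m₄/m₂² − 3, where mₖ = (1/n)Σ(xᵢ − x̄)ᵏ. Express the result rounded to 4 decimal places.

-0.5638

x̄ = 4.6000
Σ(xᵢ − x̄)² = 19.2000 ⇒ m₂ = 3.84000
Σ(xᵢ − x̄)⁴ = 179.6160 ⇒ m₄ = 35.92320
m₂² = 14.74560
g₂ = m₄/m₂² − 3 = 2.43620 − 3 ≈ -0.5638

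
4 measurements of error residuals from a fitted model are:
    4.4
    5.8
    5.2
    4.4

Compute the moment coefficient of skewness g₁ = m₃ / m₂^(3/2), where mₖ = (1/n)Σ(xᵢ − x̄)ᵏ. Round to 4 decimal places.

x̄ = (4.4 + 5.8 + 5.2 + 4.4) / 4 = 4.9500
deviations (xᵢ − x̄): -0.5500, 0.8500, 0.2500, -0.5500
Σ(xᵢ − x̄)² = 1.3900 ⇒ m₂ = 1.3900/4 = 0.34750
Σ(xᵢ − x̄)³ = 0.2970 ⇒ m₃ = 0.2970/4 = 0.07425
m₂^(3/2) = 0.34750^(1.5) = 0.20485
g₁ = m₃ / m₂^(3/2) = 0.07425 / 0.20485 ≈ 0.3625

0.3625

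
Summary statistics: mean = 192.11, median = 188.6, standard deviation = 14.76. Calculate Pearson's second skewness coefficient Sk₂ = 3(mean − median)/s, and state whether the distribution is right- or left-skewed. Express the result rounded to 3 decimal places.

0.713, right-skewed

Sk₂ = 3(192.11 − 188.6) / 14.76 = 3 × 3.5100 / 14.76
    = 10.5300 / 14.76 ≈ 0.713
Sk₂ > 0 ⇒ mean > median ⇒ right-skewed (positive skew).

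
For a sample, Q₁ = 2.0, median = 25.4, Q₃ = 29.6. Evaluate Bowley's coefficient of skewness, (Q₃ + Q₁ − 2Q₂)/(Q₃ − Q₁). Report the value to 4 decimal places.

numerator: Q₃ + Q₁ − 2Q₂ = 29.6 + 2.0 − 2×25.4 = -19.2000
denominator: Q₃ − Q₁ = 29.6 − 2.0 = 27.6000
Bowley skewness = -19.2000 / 27.6000 ≈ -0.6957

-0.6957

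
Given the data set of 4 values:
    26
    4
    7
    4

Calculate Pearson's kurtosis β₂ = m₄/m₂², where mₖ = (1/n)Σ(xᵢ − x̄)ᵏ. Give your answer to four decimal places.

2.2821

x̄ = 10.2500
Σ(xᵢ − x̄)² = 336.7500 ⇒ m₂ = 84.18750
Σ(xᵢ − x̄)⁴ = 64698.3281 ⇒ m₄ = 16174.58203
m₂² = 7087.53516
β₂ = m₄/m₂² = 16174.58203 / 7087.53516 ≈ 2.2821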